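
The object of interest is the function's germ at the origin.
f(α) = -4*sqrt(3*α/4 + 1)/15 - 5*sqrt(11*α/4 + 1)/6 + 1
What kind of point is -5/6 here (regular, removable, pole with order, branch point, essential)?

The point is a regular point.

There is no denominator, hence no pole anywhere.
Branch term sqrt(1 - α/(-4/3)): argument at -5/6 is 3/8, nonzero, so -5/6 is not its branch point (a point on a principal cut is still regular for the continued germ).
Branch term sqrt(1 - α/(-4/11)): argument at -5/6 is -31/24, nonzero, so -5/6 is not its branch point (a point on a principal cut is still regular for the continued germ).
So the germ continues analytically to -5/6.


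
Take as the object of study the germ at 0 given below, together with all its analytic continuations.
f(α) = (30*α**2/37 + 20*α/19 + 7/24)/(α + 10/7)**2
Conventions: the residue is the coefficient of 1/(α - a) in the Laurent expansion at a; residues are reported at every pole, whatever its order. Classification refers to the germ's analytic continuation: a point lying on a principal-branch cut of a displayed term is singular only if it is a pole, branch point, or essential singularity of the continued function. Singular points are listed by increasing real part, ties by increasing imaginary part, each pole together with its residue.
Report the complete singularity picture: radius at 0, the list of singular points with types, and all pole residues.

Denominator factor (α + 10/7)^2: pole of order 2 at -10/7, modulus 10/7.
The radius of convergence is the smallest modulus among the singular points: 10/7.
At the order-2 pole -10/7 set g(α) = (α - (-10/7))^2*f(α) = 30*α**2/37 + 20*α/19 + 7/24.
Order-2 pole: residue = g'(a); g'(-10/7) = -6220/4921, so the residue is -6220/4921.

Radius of convergence at 0: 10/7.
At -10/7: a pole of order 2; residue -6220/4921.


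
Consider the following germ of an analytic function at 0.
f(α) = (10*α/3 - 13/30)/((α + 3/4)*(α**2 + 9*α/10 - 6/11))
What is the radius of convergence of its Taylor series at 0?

The radius of convergence is -9/20 + (1/220)*sqrt(36201).

Denominator factor (α**2 + 9*α/10 - 6/11): discriminant 3291/1100, real irrational roots -9/20 + (1/220)*sqrt(36201) and -9/20 - (1/220)*sqrt(36201); poles of order 1, moduli -9/20 + (1/220)*sqrt(36201) and 9/20 + (1/220)*sqrt(36201).
Denominator factor (α + 3/4): pole of order 1 at -3/4, modulus 3/4.
The radius of convergence is the smallest modulus among the singular points: -9/20 + (1/220)*sqrt(36201).


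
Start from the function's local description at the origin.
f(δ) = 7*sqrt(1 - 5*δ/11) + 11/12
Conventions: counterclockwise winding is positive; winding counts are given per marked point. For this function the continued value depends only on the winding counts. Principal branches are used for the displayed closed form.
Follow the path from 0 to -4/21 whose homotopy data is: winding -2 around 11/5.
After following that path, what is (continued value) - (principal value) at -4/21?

Continued minus principal equals 0.

The rational part is single-valued and drops out of the difference; each branch term changes only by its own monodromy.
(7)*sqrt(1 - δ/(11/5)): winding -2 is even, the square root returns to the same sheet, contribution 0.
Summing the contributions at δ = -4/21 gives 0.


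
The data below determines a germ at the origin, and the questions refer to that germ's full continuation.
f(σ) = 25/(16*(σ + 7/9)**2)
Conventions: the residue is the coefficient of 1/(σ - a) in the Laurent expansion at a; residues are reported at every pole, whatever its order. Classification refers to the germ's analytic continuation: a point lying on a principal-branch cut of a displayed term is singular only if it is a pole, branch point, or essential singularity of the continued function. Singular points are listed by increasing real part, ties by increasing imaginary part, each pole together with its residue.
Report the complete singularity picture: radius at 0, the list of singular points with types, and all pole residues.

Denominator factor (σ + 7/9)^2: pole of order 2 at -7/9, modulus 7/9.
The radius of convergence is the smallest modulus among the singular points: 7/9.
At the order-2 pole -7/9 set g(σ) = (σ - (-7/9))^2*f(σ) = 25/16.
Order-2 pole: residue = g'(a); g'(-7/9) = 0, so the residue is 0.

Radius of convergence at 0: 7/9.
At -7/9: a pole of order 2; residue 0.


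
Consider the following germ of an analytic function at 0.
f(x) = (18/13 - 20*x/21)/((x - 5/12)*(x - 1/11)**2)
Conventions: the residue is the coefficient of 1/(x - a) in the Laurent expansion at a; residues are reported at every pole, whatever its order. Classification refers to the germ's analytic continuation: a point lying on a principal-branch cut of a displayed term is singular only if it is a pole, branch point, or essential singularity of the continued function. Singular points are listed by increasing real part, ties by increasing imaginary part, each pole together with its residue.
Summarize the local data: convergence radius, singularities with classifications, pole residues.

Radius of convergence at 0: 1/11.
At 1/11: a pole of order 2; residue -1566224/168259.
At 5/12: a pole of order 1; residue 1566224/168259.

Denominator factor (x - 5/12): pole of order 1 at 5/12, modulus 5/12.
Denominator factor (x - 1/11)^2: pole of order 2 at 1/11, modulus 1/11.
The radius of convergence is the smallest modulus among the singular points: 1/11.
At the order-2 pole 1/11 set g(x) = (x - (1/11))^2*f(x) = (18/13 - 20*x/21)/(x - 5/12).
Order-2 pole: residue = g'(a); g'(1/11) = -1566224/168259, so the residue is -1566224/168259.
At the order-1 pole 5/12 set g(x) = (x - (5/12))*f(x) = (18/13 - 20*x/21)/(x - 1/11)**2.
Simple pole: residue = g(a) at a = 5/12, which is 1566224/168259.
List the singular points by increasing real part (a conjugate pair: the negative imaginary part first).


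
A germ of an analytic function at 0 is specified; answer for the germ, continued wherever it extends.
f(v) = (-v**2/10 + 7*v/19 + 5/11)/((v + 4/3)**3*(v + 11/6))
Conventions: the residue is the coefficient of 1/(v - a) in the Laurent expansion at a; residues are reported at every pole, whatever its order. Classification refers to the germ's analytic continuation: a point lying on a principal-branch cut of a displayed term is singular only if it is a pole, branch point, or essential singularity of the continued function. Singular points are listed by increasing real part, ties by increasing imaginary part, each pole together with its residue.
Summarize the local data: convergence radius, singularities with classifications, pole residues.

Denominator factor (v + 11/6): pole of order 1 at -11/6, modulus 11/6.
Denominator factor (v + 4/3)^3: pole of order 3 at -4/3, modulus 4/3.
The radius of convergence is the smallest modulus among the singular points: 4/3.
At the order-1 pole -11/6 set g(v) = (v - (-11/6))*f(v) = (-v**2/10 + 7*v/19 + 5/11)/(v + 4/3)**3.
Simple pole: residue = g(a) at a = -11/6, which is 41909/9405.
At the order-3 pole -4/3 set g(v) = (v - (-4/3))^3*f(v) = (-v**2/10 + 7*v/19 + 5/11)/(v + 11/6).
Order-3 pole: residue = g''(a)/2; g''(-4/3) = -83818/9405, so the residue is -41909/9405.
List the singular points by increasing real part (a conjugate pair: the negative imaginary part first).

Radius of convergence at 0: 4/3.
At -11/6: a pole of order 1; residue 41909/9405.
At -4/3: a pole of order 3; residue -41909/9405.


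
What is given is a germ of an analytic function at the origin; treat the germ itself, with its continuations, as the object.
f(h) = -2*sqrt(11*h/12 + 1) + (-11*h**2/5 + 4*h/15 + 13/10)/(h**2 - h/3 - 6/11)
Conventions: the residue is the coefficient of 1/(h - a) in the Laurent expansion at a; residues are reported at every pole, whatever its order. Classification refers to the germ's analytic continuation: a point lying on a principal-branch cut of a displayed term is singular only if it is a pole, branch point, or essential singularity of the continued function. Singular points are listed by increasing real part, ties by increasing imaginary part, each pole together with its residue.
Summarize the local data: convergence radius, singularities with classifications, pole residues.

Radius of convergence at 0: -1/6 + (1/66)*sqrt(2497).
At -12/11: an algebraic (square-root) branch point.
At 1/6 - (1/66)*sqrt(2497): a pole of order 1; residue -7/30 - (1/3405)*sqrt(2497).
At 1/6 + (1/66)*sqrt(2497): a pole of order 1; residue -7/30 + (1/3405)*sqrt(2497).

Denominator factor (h**2 - h/3 - 6/11): discriminant 227/99, real irrational roots 1/6 + (1/66)*sqrt(2497) and 1/6 - (1/66)*sqrt(2497); poles of order 1, moduli 1/6 + (1/66)*sqrt(2497) and -1/6 + (1/66)*sqrt(2497).
Branch term (-2)*sqrt(1 - h/(-12/11)): its argument vanishes at h = -12/11, a square-root branch point, modulus 12/11.
The radius of convergence is the smallest modulus among the singular points: -1/6 + (1/66)*sqrt(2497).
The branch term is analytic at 1/6 - (1/66)*sqrt(2497) and contributes nothing to the residue; only the rational part matters.
The factor h**2 - h/3 - 6/11 splits as (h - a)(h - a') with a = 1/6 - (1/66)*sqrt(2497), a' = 1/6 + (1/66)*sqrt(2497). At the order-1 pole a set g(h) = (h - a)*(rational part) = [-11*h**2/5 + 4*h/15 + 13/10] / (h - a').
Simple pole: residue = g(a) at a = 1/6 - (1/66)*sqrt(2497), which is -7/30 - (1/3405)*sqrt(2497).
The branch term is analytic at 1/6 + (1/66)*sqrt(2497) and contributes nothing to the residue; only the rational part matters.
The factor h**2 - h/3 - 6/11 splits as (h - a)(h - a') with a = 1/6 + (1/66)*sqrt(2497), a' = 1/6 - (1/66)*sqrt(2497). At the order-1 pole a set g(h) = (h - a)*(rational part) = [-11*h**2/5 + 4*h/15 + 13/10] / (h - a').
Simple pole: residue = g(a) at a = 1/6 + (1/66)*sqrt(2497), which is -7/30 + (1/3405)*sqrt(2497).
List the singular points by increasing real part (a conjugate pair: the negative imaginary part first).


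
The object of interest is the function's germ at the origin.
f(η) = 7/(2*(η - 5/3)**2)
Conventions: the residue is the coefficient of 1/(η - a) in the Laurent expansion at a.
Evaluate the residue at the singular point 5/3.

At the order-2 pole 5/3 set g(η) = (η - (5/3))^2*f(η) = 7/2.
Order-2 pole: residue = g'(a); g'(5/3) = 0, so the residue is 0.

The residue is 0.


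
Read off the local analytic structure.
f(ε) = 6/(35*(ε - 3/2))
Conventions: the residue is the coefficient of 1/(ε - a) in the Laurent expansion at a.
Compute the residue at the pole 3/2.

At the order-1 pole 3/2 set g(ε) = (ε - (3/2))*f(ε) = 6/35.
Simple pole: residue = g(a) at a = 3/2, which is 6/35.

The residue is 6/35.


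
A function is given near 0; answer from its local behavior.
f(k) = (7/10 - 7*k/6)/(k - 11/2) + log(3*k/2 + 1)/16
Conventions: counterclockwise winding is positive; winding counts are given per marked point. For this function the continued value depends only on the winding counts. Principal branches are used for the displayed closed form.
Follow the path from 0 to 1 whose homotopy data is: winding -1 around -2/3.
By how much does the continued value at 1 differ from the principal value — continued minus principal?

Continued minus principal equals -(1/8)*pi*i.

The rational part is single-valued and drops out of the difference; each branch term changes only by its own monodromy.
(1/16)*log(1 - k/(-2/3)): each positive loop around -2/3 adds 2*pi*i to the log, so winding -1 contributes (1/16)*(-1)*2*pi*i = -(1/8)*pi*i.
Summing the contributions at k = 1 gives -(1/8)*pi*i.


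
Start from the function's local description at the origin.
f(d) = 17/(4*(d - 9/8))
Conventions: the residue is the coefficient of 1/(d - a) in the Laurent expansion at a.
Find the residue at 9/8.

The residue is 17/4.

At the order-1 pole 9/8 set g(d) = (d - (9/8))*f(d) = 17/4.
Simple pole: residue = g(a) at a = 9/8, which is 17/4.


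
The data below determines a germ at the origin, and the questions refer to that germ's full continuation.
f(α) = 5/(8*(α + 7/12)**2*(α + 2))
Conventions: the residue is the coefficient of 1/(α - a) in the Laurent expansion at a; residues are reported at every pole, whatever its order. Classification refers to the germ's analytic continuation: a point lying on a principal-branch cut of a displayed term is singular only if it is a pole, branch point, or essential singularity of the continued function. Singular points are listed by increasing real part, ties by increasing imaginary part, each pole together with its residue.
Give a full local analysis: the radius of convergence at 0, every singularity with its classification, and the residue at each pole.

Denominator factor (α + 2): pole of order 1 at -2, modulus 2.
Denominator factor (α + 7/12)^2: pole of order 2 at -7/12, modulus 7/12.
The radius of convergence is the smallest modulus among the singular points: 7/12.
At the order-1 pole -2 set g(α) = (α - (-2))*f(α) = 5/(8*(α + 7/12)**2).
Simple pole: residue = g(a) at a = -2, which is 90/289.
At the order-2 pole -7/12 set g(α) = (α - (-7/12))^2*f(α) = 5/(8*(α + 2)).
Order-2 pole: residue = g'(a); g'(-7/12) = -90/289, so the residue is -90/289.
List the singular points by increasing real part (a conjugate pair: the negative imaginary part first).

Radius of convergence at 0: 7/12.
At -2: a pole of order 1; residue 90/289.
At -7/12: a pole of order 2; residue -90/289.


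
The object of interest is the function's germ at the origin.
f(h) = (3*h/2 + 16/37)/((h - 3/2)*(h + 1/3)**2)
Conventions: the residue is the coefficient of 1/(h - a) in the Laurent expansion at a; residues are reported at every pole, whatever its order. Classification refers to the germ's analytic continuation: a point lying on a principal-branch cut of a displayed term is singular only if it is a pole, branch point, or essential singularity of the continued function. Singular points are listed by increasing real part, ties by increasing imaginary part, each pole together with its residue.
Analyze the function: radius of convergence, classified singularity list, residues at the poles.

Denominator factor (h + 1/3)^2: pole of order 2 at -1/3, modulus 1/3.
Denominator factor (h - 3/2): pole of order 1 at 3/2, modulus 3/2.
The radius of convergence is the smallest modulus among the singular points: 1/3.
At the order-2 pole -1/3 set g(h) = (h - (-1/3))^2*f(h) = (3*h/2 + 16/37)/(h - 3/2).
Order-2 pole: residue = g'(a); g'(-1/3) = -3573/4477, so the residue is -3573/4477.
At the order-1 pole 3/2 set g(h) = (h - (3/2))*f(h) = (3*h/2 + 16/37)/(h + 1/3)**2.
Simple pole: residue = g(a) at a = 3/2, which is 3573/4477.
List the singular points by increasing real part (a conjugate pair: the negative imaginary part first).

Radius of convergence at 0: 1/3.
At -1/3: a pole of order 2; residue -3573/4477.
At 3/2: a pole of order 1; residue 3573/4477.


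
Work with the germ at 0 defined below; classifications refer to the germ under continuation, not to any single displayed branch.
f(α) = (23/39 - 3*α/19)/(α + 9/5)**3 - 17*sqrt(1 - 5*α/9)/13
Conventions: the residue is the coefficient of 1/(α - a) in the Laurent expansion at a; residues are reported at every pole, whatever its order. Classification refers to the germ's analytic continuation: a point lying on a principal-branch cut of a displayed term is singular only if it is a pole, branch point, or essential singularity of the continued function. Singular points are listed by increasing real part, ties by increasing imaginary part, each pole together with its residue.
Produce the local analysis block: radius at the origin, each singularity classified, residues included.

Radius of convergence at 0: 9/5.
At -9/5: a pole of order 3; residue 0.
At 9/5: an algebraic (square-root) branch point.

Denominator factor (α + 9/5)^3: pole of order 3 at -9/5, modulus 9/5.
Branch term (-17/13)*sqrt(1 - α/(9/5)): its argument vanishes at α = 9/5, a square-root branch point, modulus 9/5.
The radius of convergence is the smallest modulus among the singular points: 9/5.
The branch term is analytic at -9/5 and contributes nothing to the residue; only the rational part matters.
At the order-3 pole -9/5 set g(α) = (α - (-9/5))^3*(rational part) = 23/39 - 3*α/19.
Order-3 pole: residue = g''(a)/2; g''(-9/5) = 0, so the residue is 0.
List the singular points by increasing real part (a conjugate pair: the negative imaginary part first).


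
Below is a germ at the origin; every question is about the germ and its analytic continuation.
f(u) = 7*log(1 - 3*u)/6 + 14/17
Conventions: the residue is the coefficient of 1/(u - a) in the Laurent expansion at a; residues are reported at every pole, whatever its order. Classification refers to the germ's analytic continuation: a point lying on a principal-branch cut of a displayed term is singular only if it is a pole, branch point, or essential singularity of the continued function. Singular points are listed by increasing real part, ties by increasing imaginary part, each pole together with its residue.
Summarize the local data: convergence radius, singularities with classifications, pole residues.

Branch term (7/6)*log(1 - u/(1/3)): its argument vanishes at u = 1/3, a logarithmic branch point, modulus 1/3.
The radius of convergence is the smallest modulus among the singular points: 1/3.

Radius of convergence at 0: 1/3.
At 1/3: a logarithmic branch point.


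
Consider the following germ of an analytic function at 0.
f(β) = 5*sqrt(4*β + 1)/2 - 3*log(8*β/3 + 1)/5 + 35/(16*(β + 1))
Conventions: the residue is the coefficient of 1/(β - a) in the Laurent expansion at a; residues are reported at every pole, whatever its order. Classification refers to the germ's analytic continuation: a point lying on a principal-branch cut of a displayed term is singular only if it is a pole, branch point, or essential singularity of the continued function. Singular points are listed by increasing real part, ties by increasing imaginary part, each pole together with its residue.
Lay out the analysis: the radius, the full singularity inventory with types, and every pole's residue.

Radius of convergence at 0: 1/4.
At -1: a pole of order 1; residue 35/16.
At -3/8: a logarithmic branch point.
At -1/4: an algebraic (square-root) branch point.

Denominator factor (β + 1): pole of order 1 at -1, modulus 1.
Branch term (5/2)*sqrt(1 - β/(-1/4)): its argument vanishes at β = -1/4, a square-root branch point, modulus 1/4.
Branch term (-3/5)*log(1 - β/(-3/8)): its argument vanishes at β = -3/8, a logarithmic branch point, modulus 3/8.
The radius of convergence is the smallest modulus among the singular points: 1/4.
The branch terms are analytic at -1 and contribute nothing to the residue; only the rational part matters.
At the order-1 pole -1 set g(β) = (β - (-1))*(rational part) = 35/16.
Simple pole: residue = g(a) at a = -1, which is 35/16.
List the singular points by increasing real part (a conjugate pair: the negative imaginary part first).


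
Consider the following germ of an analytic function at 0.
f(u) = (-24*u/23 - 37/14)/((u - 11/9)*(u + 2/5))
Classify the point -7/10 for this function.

Denominator factors: u + 2/5 = -3/10 at u = -7/10; u - 11/9 = -173/90 at u = -7/10 — none vanishes.
So the germ continues analytically to -7/10.

The point is a regular point.


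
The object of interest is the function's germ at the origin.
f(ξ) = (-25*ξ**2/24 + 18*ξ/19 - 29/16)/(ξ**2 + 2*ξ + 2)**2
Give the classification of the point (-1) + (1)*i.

The point is a pole of order 2.

The denominator factor ξ**2 + 2*ξ + 2 vanishes at (-1) + (1)*i and appears to the power 2; the numerator there equals (-839/304) + (691/228)*i, nonzero, and no other factor vanishes.
Hence a pole whose order is the multiplicity, 2.


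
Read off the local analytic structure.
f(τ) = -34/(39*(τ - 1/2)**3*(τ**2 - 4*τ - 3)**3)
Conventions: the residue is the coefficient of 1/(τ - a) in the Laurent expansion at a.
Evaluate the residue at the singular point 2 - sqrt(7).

The residue is -30464/2476099 - (51006783/11040925441)*sqrt(7).

The factor τ**2 - 4*τ - 3 splits as (τ - a)(τ - a') with a = 2 - sqrt(7), a' = 2 + sqrt(7). At the order-3 pole a set g(τ) = (τ - a)^3*f(τ) = [-34/(39*(τ - 1/2)**3)] / (τ - a')^3.
Order-3 pole: residue = g''(a)/2; g''(2 - sqrt(7)) = -60928/2476099 - (102013566/11040925441)*sqrt(7), so the residue is -30464/2476099 - (51006783/11040925441)*sqrt(7).


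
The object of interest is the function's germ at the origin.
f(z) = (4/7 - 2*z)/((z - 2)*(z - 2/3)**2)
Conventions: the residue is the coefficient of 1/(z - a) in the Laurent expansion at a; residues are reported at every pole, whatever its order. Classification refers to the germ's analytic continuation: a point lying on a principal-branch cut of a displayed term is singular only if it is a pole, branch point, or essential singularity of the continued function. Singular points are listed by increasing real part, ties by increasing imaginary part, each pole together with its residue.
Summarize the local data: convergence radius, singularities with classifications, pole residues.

Denominator factor (z - 2): pole of order 1 at 2, modulus 2.
Denominator factor (z - 2/3)^2: pole of order 2 at 2/3, modulus 2/3.
The radius of convergence is the smallest modulus among the singular points: 2/3.
At the order-2 pole 2/3 set g(z) = (z - (2/3))^2*f(z) = (4/7 - 2*z)/(z - 2).
Order-2 pole: residue = g'(a); g'(2/3) = 27/14, so the residue is 27/14.
At the order-1 pole 2 set g(z) = (z - (2))*f(z) = (4/7 - 2*z)/(z - 2/3)**2.
Simple pole: residue = g(a) at a = 2, which is -27/14.
List the singular points by increasing real part (a conjugate pair: the negative imaginary part first).

Radius of convergence at 0: 2/3.
At 2/3: a pole of order 2; residue 27/14.
At 2: a pole of order 1; residue -27/14.


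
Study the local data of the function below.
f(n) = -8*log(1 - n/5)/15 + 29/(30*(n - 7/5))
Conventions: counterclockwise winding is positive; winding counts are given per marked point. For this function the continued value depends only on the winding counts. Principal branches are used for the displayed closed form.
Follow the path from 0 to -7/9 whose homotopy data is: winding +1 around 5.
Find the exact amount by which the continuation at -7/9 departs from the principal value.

The rational part is single-valued and drops out of the difference; each branch term changes only by its own monodromy.
(-8/15)*log(1 - n/(5)): each positive loop around 5 adds 2*pi*i to the log, so winding +1 contributes (-8/15)*(1)*2*pi*i = -(16/15)*pi*i.
Summing the contributions at n = -7/9 gives -(16/15)*pi*i.

Continued minus principal equals -(16/15)*pi*i.


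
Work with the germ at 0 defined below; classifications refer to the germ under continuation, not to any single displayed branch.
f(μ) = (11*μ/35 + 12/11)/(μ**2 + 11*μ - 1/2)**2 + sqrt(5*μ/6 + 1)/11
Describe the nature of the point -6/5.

The point is an algebraic (square-root) branch point.

The term (1/11)*sqrt(1 - μ/(-6/5)) has argument 1 - -6/5/(-6/5) = 0 at -6/5: a square-root (algebraic, two-sheeted) branch point; the remaining terms are analytic or single-valued there.


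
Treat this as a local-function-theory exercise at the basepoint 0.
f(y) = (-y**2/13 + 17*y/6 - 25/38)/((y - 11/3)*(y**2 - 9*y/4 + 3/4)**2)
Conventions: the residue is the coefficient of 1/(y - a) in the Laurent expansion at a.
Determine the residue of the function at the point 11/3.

The residue is 695988/2827903.

At the order-1 pole 11/3 set g(y) = (y - (11/3))*f(y) = (-y**2/13 + 17*y/6 - 25/38)/(y**2 - 9*y/4 + 3/4)**2.
Simple pole: residue = g(a) at a = 11/3, which is 695988/2827903.


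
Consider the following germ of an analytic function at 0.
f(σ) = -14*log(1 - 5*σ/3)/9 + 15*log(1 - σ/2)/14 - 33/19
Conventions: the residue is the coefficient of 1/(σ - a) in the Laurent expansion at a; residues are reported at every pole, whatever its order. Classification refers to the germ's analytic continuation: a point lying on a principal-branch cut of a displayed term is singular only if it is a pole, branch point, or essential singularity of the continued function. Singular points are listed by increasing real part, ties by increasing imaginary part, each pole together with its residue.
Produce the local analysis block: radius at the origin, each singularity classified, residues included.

Branch term (-14/9)*log(1 - σ/(3/5)): its argument vanishes at σ = 3/5, a logarithmic branch point, modulus 3/5.
Branch term (15/14)*log(1 - σ/(2)): its argument vanishes at σ = 2, a logarithmic branch point, modulus 2.
The radius of convergence is the smallest modulus among the singular points: 3/5.
List the singular points by increasing real part (a conjugate pair: the negative imaginary part first).

Radius of convergence at 0: 3/5.
At 3/5: a logarithmic branch point.
At 2: a logarithmic branch point.


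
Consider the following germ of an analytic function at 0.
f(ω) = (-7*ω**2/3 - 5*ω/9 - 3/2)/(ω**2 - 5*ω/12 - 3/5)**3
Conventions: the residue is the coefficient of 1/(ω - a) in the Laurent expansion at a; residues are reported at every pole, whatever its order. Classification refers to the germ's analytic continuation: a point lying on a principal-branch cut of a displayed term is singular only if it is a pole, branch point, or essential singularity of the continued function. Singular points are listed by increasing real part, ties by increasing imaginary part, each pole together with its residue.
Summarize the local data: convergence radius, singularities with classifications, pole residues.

Radius of convergence at 0: -5/24 + (1/120)*sqrt(9265).
At 5/24 - (1/120)*sqrt(9265): a pole of order 3; residue (45408960/6362477477)*sqrt(9265).
At 5/24 + (1/120)*sqrt(9265): a pole of order 3; residue -(45408960/6362477477)*sqrt(9265).


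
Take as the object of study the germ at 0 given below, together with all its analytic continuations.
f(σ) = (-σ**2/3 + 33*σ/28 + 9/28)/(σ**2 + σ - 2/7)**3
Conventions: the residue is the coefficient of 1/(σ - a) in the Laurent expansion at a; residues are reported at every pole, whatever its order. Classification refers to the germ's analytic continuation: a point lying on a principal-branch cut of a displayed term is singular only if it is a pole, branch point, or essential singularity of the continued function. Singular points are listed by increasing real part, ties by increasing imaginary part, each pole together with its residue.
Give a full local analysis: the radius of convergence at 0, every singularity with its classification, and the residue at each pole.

Radius of convergence at 0: -1/2 + (1/14)*sqrt(105).
At -1/2 - (1/14)*sqrt(105): a pole of order 3; residue (343/13500)*sqrt(105).
At -1/2 + (1/14)*sqrt(105): a pole of order 3; residue -(343/13500)*sqrt(105).


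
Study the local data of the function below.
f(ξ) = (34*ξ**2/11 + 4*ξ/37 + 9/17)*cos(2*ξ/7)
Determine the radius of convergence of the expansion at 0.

The factor cos(2*ξ/7) is entire and contributes no finite singular point.
The polynomial part has no poles.
No finite singular points: the Taylor series at 0 converges everywhere.

The radius of convergence is infinite.


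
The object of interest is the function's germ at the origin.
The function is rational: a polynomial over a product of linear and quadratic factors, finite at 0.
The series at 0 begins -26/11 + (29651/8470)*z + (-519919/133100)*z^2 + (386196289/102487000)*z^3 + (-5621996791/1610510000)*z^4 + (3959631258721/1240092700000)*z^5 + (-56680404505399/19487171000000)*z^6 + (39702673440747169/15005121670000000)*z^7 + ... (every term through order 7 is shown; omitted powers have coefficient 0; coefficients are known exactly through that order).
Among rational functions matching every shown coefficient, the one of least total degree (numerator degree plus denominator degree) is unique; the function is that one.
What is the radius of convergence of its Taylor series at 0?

No rational of total degree below 4 reproduces all 8 coefficients; solving the [2/2] Pade equations on them gives f(z) = (-7*z**2/6 + 33*z/14 - 26/3)/((z + 11/10)*(z + 10/3)), whose expansion matches every shown term.
Denominator factor (z + 11/10): pole of order 1 at -11/10, modulus 11/10.
Denominator factor (z + 10/3): pole of order 1 at -10/3, modulus 10/3.
The radius of convergence is the smallest modulus among the singular points: 11/10.

The radius of convergence is 11/10.


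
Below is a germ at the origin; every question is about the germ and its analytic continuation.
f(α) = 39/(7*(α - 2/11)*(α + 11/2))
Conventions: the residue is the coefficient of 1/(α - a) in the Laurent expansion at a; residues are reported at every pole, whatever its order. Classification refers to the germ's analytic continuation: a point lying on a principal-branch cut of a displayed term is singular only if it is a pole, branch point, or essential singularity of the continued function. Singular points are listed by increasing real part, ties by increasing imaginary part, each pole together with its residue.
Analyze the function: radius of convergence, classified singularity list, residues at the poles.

Radius of convergence at 0: 2/11.
At -11/2: a pole of order 1; residue -858/875.
At 2/11: a pole of order 1; residue 858/875.

Denominator factor (α - 2/11): pole of order 1 at 2/11, modulus 2/11.
Denominator factor (α + 11/2): pole of order 1 at -11/2, modulus 11/2.
The radius of convergence is the smallest modulus among the singular points: 2/11.
At the order-1 pole -11/2 set g(α) = (α - (-11/2))*f(α) = 39/(7*(α - 2/11)).
Simple pole: residue = g(a) at a = -11/2, which is -858/875.
At the order-1 pole 2/11 set g(α) = (α - (2/11))*f(α) = 39/(7*(α + 11/2)).
Simple pole: residue = g(a) at a = 2/11, which is 858/875.
List the singular points by increasing real part (a conjugate pair: the negative imaginary part first).


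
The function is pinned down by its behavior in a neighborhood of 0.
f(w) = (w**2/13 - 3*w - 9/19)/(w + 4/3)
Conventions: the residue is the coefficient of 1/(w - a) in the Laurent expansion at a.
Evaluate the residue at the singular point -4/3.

The residue is 8143/2223.

At the order-1 pole -4/3 set g(w) = (w - (-4/3))*f(w) = w**2/13 - 3*w - 9/19.
Simple pole: residue = g(a) at a = -4/3, which is 8143/2223.


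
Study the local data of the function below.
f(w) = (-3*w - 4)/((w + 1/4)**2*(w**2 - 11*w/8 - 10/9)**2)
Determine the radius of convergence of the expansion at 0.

Denominator factor (w**2 - 11*w/8 - 10/9)^2: discriminant 3649/576, real irrational roots 11/16 + (1/48)*sqrt(3649) and 11/16 - (1/48)*sqrt(3649); poles of order 2, moduli 11/16 + (1/48)*sqrt(3649) and -11/16 + (1/48)*sqrt(3649).
Denominator factor (w + 1/4)^2: pole of order 2 at -1/4, modulus 1/4.
The radius of convergence is the smallest modulus among the singular points: 1/4.

The radius of convergence is 1/4.


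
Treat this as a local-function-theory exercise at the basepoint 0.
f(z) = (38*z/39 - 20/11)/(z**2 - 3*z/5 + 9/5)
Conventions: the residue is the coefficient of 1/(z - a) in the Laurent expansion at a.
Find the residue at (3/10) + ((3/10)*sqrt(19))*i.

The factor z**2 - 3*z/5 + 9/5 splits as (z - a)(z - a') with a = (3/10) + ((3/10)*sqrt(19))*i, a' = (3/10) - ((3/10)*sqrt(19))*i. At the order-1 pole a set g(z) = (z - a)*f(z) = [38*z/39 - 20/11] / (z - a').
Simple pole: residue = g(a) at a = (3/10) + ((3/10)*sqrt(19))*i, which is (19/39) + ((1091/8151)*sqrt(19))*i.

The residue is (19/39) + ((1091/8151)*sqrt(19))*i.


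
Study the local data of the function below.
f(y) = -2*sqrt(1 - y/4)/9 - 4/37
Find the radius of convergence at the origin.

Branch term (-2/9)*sqrt(1 - y/(4)): its argument vanishes at y = 4, a square-root branch point, modulus 4.
The radius of convergence is the smallest modulus among the singular points: 4.

The radius of convergence is 4.


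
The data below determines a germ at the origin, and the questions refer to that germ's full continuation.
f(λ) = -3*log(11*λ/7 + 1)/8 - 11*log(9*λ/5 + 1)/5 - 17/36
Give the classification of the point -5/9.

The term (-11/5)*log(1 - λ/(-5/9)) has argument 1 - -5/9/(-5/9) = 0 at -5/9: a logarithmic (infinitely-sheeted) branch point; the remaining terms are analytic or single-valued there.

The point is a logarithmic branch point.


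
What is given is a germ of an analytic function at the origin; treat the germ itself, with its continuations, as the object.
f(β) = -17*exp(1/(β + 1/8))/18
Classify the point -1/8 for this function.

The point is an essential singularity.

The exponent 1/(β - (-1/8)) has a pole at -1/8, so exp(1/(β - (-1/8))) takes every nonzero value near it: an essential singularity (not a pole of any order).


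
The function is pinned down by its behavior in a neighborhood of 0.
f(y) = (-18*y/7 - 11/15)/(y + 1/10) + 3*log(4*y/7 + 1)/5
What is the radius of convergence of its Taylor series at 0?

Denominator factor (y + 1/10): pole of order 1 at -1/10, modulus 1/10.
Branch term (3/5)*log(1 - y/(-7/4)): its argument vanishes at y = -7/4, a logarithmic branch point, modulus 7/4.
The radius of convergence is the smallest modulus among the singular points: 1/10.

The radius of convergence is 1/10.


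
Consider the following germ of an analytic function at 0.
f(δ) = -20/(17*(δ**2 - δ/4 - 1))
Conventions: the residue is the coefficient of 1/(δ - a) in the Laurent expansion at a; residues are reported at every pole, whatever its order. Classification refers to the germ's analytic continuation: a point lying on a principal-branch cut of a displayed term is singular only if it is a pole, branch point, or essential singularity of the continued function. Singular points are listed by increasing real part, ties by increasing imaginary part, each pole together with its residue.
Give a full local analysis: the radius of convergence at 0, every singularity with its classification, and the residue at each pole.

Denominator factor (δ**2 - δ/4 - 1): discriminant 65/16, real irrational roots 1/8 + (1/8)*sqrt(65) and 1/8 - (1/8)*sqrt(65); poles of order 1, moduli 1/8 + (1/8)*sqrt(65) and -1/8 + (1/8)*sqrt(65).
The radius of convergence is the smallest modulus among the singular points: -1/8 + (1/8)*sqrt(65).
The factor δ**2 - δ/4 - 1 splits as (δ - a)(δ - a') with a = 1/8 - (1/8)*sqrt(65), a' = 1/8 + (1/8)*sqrt(65). At the order-1 pole a set g(δ) = (δ - a)*f(δ) = [-20/17] / (δ - a').
Simple pole: residue = g(a) at a = 1/8 - (1/8)*sqrt(65), which is (16/221)*sqrt(65).
The factor δ**2 - δ/4 - 1 splits as (δ - a)(δ - a') with a = 1/8 + (1/8)*sqrt(65), a' = 1/8 - (1/8)*sqrt(65). At the order-1 pole a set g(δ) = (δ - a)*f(δ) = [-20/17] / (δ - a').
Simple pole: residue = g(a) at a = 1/8 + (1/8)*sqrt(65), which is -(16/221)*sqrt(65).
List the singular points by increasing real part (a conjugate pair: the negative imaginary part first).

Radius of convergence at 0: -1/8 + (1/8)*sqrt(65).
At 1/8 - (1/8)*sqrt(65): a pole of order 1; residue (16/221)*sqrt(65).
At 1/8 + (1/8)*sqrt(65): a pole of order 1; residue -(16/221)*sqrt(65).


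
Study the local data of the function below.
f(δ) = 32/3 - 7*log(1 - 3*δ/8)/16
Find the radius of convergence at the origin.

The radius of convergence is 8/3.

Branch term (-7/16)*log(1 - δ/(8/3)): its argument vanishes at δ = 8/3, a logarithmic branch point, modulus 8/3.
The radius of convergence is the smallest modulus among the singular points: 8/3.


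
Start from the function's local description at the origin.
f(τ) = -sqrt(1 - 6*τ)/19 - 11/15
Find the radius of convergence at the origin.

The radius of convergence is 1/6.

Branch term (-1/19)*sqrt(1 - τ/(1/6)): its argument vanishes at τ = 1/6, a square-root branch point, modulus 1/6.
The radius of convergence is the smallest modulus among the singular points: 1/6.


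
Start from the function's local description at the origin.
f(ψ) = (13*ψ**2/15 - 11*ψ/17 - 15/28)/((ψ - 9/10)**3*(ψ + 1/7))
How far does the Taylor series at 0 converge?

The radius of convergence is 1/7.

Denominator factor (ψ + 1/7): pole of order 1 at -1/7, modulus 1/7.
Denominator factor (ψ - 9/10)^3: pole of order 3 at 9/10, modulus 9/10.
The radius of convergence is the smallest modulus among the singular points: 1/7.


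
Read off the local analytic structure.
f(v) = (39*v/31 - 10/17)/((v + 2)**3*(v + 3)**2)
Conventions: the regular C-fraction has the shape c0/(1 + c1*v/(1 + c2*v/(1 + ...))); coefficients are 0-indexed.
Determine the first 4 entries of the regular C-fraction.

The regular C-fraction coefficients are [-5/612, 2002/465, -9573631/3723720, 82972624835/229996911144].

Taylor coefficients (expand at 0): a_0 = -5/612, a_1 = 1001/28458, a_2 = -817/13392, a_3 = 74977/1024488.
c0 = a_0 = -5/612. Peel one level at a time: if S = 1 + c*v/S' with S'(0) = 1, then c is the v-coefficient of S and S' = c*v/(S - 1).
S_1 = c0/f = 1 + (2002/465)*v + (9573631/864900)*v^2 + ...; c1 = 2002/465.
S_2 = c1*v/(S_1 - 1) = 1 + (-9573631/3723720)*v + (535307257/577152576)*v^2 + ...; c2 = -9573631/3723720.
S_3 = c2*v/(S_2 - 1) = 1 + (82972624835/229996911144)*v + ...; c3 = 82972624835/229996911144.


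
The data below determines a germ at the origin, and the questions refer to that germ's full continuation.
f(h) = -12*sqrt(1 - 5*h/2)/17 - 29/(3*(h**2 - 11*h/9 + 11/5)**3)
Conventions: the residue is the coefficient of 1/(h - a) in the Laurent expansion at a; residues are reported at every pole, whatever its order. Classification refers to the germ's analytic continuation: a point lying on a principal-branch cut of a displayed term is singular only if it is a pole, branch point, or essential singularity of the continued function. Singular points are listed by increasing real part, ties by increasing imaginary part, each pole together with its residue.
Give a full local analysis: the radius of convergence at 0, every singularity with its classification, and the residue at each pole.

Radius of convergence at 0: 2/5.
At 2/5: an algebraic (square-root) branch point.
At (11/18) - ((1/90)*sqrt(14795))*i: a pole of order 3; residue -((85621050/25908060079)*sqrt(14795))*i.
At (11/18) + ((1/90)*sqrt(14795))*i: a pole of order 3; residue ((85621050/25908060079)*sqrt(14795))*i.

Denominator factor (h**2 - 11*h/9 + 11/5)^3: discriminant -2959/405, complex-conjugate roots (11/18) + ((1/90)*sqrt(14795))*i and (11/18) - ((1/90)*sqrt(14795))*i; poles of order 3, moduli (1/5)*sqrt(55) and (1/5)*sqrt(55).
Branch term (-12/17)*sqrt(1 - h/(2/5)): its argument vanishes at h = 2/5, a square-root branch point, modulus 2/5.
The radius of convergence is the smallest modulus among the singular points: 2/5.
The branch term is analytic at (11/18) - ((1/90)*sqrt(14795))*i and contributes nothing to the residue; only the rational part matters.
The factor h**2 - 11*h/9 + 11/5 splits as (h - a)(h - a') with a = (11/18) - ((1/90)*sqrt(14795))*i, a' = (11/18) + ((1/90)*sqrt(14795))*i. At the order-3 pole a set g(h) = (h - a)^3*(rational part) = [-29/3] / (h - a')^3.
Order-3 pole: residue = g''(a)/2; g''((11/18) - ((1/90)*sqrt(14795))*i) = -((171242100/25908060079)*sqrt(14795))*i, so the residue is -((85621050/25908060079)*sqrt(14795))*i.
The branch term is analytic at (11/18) + ((1/90)*sqrt(14795))*i and contributes nothing to the residue; only the rational part matters.
The factor h**2 - 11*h/9 + 11/5 splits as (h - a)(h - a') with a = (11/18) + ((1/90)*sqrt(14795))*i, a' = (11/18) - ((1/90)*sqrt(14795))*i. At the order-3 pole a set g(h) = (h - a)^3*(rational part) = [-29/3] / (h - a')^3.
Order-3 pole: residue = g''(a)/2; g''((11/18) + ((1/90)*sqrt(14795))*i) = ((171242100/25908060079)*sqrt(14795))*i, so the residue is ((85621050/25908060079)*sqrt(14795))*i.
List the singular points by increasing real part (a conjugate pair: the negative imaginary part first).


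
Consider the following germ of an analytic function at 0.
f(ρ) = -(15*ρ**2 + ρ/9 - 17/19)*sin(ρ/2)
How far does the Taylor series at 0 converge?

The factor -sin(ρ/2) is entire and contributes no finite singular point.
The polynomial part has no poles.
No finite singular points: the Taylor series at 0 converges everywhere.

The radius of convergence is infinite.


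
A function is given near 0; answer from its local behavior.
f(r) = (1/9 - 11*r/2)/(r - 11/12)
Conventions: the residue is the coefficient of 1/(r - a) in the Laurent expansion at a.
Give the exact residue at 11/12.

The residue is -355/72.

At the order-1 pole 11/12 set g(r) = (r - (11/12))*f(r) = 1/9 - 11*r/2.
Simple pole: residue = g(a) at a = 11/12, which is -355/72.
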